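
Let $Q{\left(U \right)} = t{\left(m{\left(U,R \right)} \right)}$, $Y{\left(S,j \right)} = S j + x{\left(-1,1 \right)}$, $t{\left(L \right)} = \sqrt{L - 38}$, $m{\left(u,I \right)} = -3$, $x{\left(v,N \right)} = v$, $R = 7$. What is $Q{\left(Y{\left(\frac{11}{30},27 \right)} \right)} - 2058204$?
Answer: $-2058204 + i \sqrt{41} \approx -2.0582 \cdot 10^{6} + 6.4031 i$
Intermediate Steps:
$t{\left(L \right)} = \sqrt{-38 + L}$
$Y{\left(S,j \right)} = -1 + S j$ ($Y{\left(S,j \right)} = S j - 1 = -1 + S j$)
$Q{\left(U \right)} = i \sqrt{41}$ ($Q{\left(U \right)} = \sqrt{-38 - 3} = \sqrt{-41} = i \sqrt{41}$)
$Q{\left(Y{\left(\frac{11}{30},27 \right)} \right)} - 2058204 = i \sqrt{41} - 2058204 = -2058204 + i \sqrt{41}$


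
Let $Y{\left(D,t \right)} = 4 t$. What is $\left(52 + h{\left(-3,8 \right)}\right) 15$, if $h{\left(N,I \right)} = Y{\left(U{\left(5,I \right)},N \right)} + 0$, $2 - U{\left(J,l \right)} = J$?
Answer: $600$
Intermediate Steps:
$U{\left(J,l \right)} = 2 - J$
$h{\left(N,I \right)} = 4 N$ ($h{\left(N,I \right)} = 4 N + 0 = 4 N$)
$\left(52 + h{\left(-3,8 \right)}\right) 15 = \left(52 + 4 \left(-3\right)\right) 15 = \left(52 - 12\right) 15 = 40 \cdot 15 = 600$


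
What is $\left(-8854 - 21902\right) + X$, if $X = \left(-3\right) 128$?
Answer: $-31140$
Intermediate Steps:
$X = -384$
$\left(-8854 - 21902\right) + X = \left(-8854 - 21902\right) - 384 = -30756 - 384 = -31140$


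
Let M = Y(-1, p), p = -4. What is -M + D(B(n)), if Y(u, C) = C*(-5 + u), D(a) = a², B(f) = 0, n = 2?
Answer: -24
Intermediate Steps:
M = 24 (M = -4*(-5 - 1) = -4*(-6) = 24)
-M + D(B(n)) = -1*24 + 0² = -24 + 0 = -24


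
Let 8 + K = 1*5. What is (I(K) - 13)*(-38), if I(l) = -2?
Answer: 570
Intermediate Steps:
K = -3 (K = -8 + 1*5 = -8 + 5 = -3)
(I(K) - 13)*(-38) = (-2 - 13)*(-38) = -15*(-38) = 570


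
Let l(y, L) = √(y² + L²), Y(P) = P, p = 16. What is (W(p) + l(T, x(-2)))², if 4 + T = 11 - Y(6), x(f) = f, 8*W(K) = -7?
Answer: 369/64 - 7*√5/4 ≈ 1.8525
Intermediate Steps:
W(K) = -7/8 (W(K) = (⅛)*(-7) = -7/8)
T = 1 (T = -4 + (11 - 1*6) = -4 + (11 - 6) = -4 + 5 = 1)
l(y, L) = √(L² + y²)
(W(p) + l(T, x(-2)))² = (-7/8 + √((-2)² + 1²))² = (-7/8 + √(4 + 1))² = (-7/8 + √5)²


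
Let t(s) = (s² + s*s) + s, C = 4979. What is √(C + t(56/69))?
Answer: √23715155/69 ≈ 70.577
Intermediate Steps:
t(s) = s + 2*s² (t(s) = (s² + s²) + s = 2*s² + s = s + 2*s²)
√(C + t(56/69)) = √(4979 + (56/69)*(1 + 2*(56/69))) = √(4979 + (56*(1/69))*(1 + 2*(56*(1/69)))) = √(4979 + 56*(1 + 2*(56/69))/69) = √(4979 + 56*(1 + 112/69)/69) = √(4979 + (56/69)*(181/69)) = √(4979 + 10136/4761) = √(23715155/4761) = √23715155/69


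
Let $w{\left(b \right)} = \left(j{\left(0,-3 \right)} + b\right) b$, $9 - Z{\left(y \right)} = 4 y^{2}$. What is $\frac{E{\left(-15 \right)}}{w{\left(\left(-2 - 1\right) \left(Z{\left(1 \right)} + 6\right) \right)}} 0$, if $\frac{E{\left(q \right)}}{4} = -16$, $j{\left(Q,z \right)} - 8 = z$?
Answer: $0$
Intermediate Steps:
$j{\left(Q,z \right)} = 8 + z$
$Z{\left(y \right)} = 9 - 4 y^{2}$
$E{\left(q \right)} = -64$ ($E{\left(q \right)} = 4 \left(-16\right) = -64$)
$w{\left(b \right)} = b \left(5 + b\right)$ ($w{\left(b \right)} = \left(\left(8 - 3\right) + b\right) b = \left(5 + b\right) b = b \left(5 + b\right)$)
$\frac{E{\left(-15 \right)}}{w{\left(\left(-2 - 1\right) \left(Z{\left(1 \right)} + 6\right) \right)}} 0 = - \frac{64}{\left(-2 - 1\right) \left(\left(9 - 4 \cdot 1^{2}\right) + 6\right) \left(5 + \left(-2 - 1\right) \left(\left(9 - 4 \cdot 1^{2}\right) + 6\right)\right)} 0 = - \frac{64}{- 3 \left(\left(9 - 4\right) + 6\right) \left(5 - 3 \left(\left(9 - 4\right) + 6\right)\right)} 0 = - \frac{64}{- 3 \left(5 + 6\right) \left(5 - 3 \left(5 + 6\right)\right)} 0 = - \frac{64}{\left(-3\right) 11 \left(5 - 33\right)} 0 = - \frac{64}{\left(-33\right) \left(5 - 33\right)} 0 = - \frac{64}{\left(-33\right) \left(-28\right)} 0 = - \frac{64}{924} \cdot 0 = \left(-64\right) \frac{1}{924} \cdot 0 = \left(- \frac{16}{231}\right) 0 = 0$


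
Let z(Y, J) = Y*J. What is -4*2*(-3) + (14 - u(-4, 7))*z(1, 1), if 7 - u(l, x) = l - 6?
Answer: 21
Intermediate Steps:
z(Y, J) = J*Y
u(l, x) = 13 - l (u(l, x) = 7 - (l - 6) = 7 - (-6 + l) = 7 + (6 - l) = 13 - l)
-4*2*(-3) + (14 - u(-4, 7))*z(1, 1) = -4*2*(-3) + (14 - (13 - 1*(-4)))*(1*1) = -8*(-3) + (14 - (13 + 4))*1 = 24 + (14 - 1*17)*1 = 24 + (14 - 17)*1 = 24 - 3*1 = 24 - 3 = 21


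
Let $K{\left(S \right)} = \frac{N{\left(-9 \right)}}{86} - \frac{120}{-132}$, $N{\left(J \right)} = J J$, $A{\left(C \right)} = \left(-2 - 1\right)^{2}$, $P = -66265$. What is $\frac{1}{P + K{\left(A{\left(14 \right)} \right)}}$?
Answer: $- \frac{946}{62684939} \approx -1.5091 \cdot 10^{-5}$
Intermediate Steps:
$A{\left(C \right)} = 9$ ($A{\left(C \right)} = \left(-3\right)^{2} = 9$)
$N{\left(J \right)} = J^{2}$
$K{\left(S \right)} = \frac{1751}{946}$ ($K{\left(S \right)} = \frac{\left(-9\right)^{2}}{86} - \frac{120}{-132} = 81 \cdot \frac{1}{86} - - \frac{10}{11} = \frac{81}{86} + \frac{10}{11} = \frac{1751}{946}$)
$\frac{1}{P + K{\left(A{\left(14 \right)} \right)}} = \frac{1}{-66265 + \frac{1751}{946}} = \frac{1}{- \frac{62684939}{946}} = - \frac{946}{62684939}$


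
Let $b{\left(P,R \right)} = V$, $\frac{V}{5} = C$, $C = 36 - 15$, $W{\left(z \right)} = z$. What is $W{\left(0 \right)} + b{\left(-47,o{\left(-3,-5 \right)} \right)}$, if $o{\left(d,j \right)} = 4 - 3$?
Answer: $105$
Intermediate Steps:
$o{\left(d,j \right)} = 1$
$C = 21$ ($C = 36 - 15 = 21$)
$V = 105$ ($V = 5 \cdot 21 = 105$)
$b{\left(P,R \right)} = 105$
$W{\left(0 \right)} + b{\left(-47,o{\left(-3,-5 \right)} \right)} = 0 + 105 = 105$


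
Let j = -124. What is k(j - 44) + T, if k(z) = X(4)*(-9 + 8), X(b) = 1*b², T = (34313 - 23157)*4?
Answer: 44608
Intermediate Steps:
T = 44624 (T = 11156*4 = 44624)
X(b) = b²
k(z) = -16 (k(z) = 4²*(-9 + 8) = 16*(-1) = -16)
k(j - 44) + T = -16 + 44624 = 44608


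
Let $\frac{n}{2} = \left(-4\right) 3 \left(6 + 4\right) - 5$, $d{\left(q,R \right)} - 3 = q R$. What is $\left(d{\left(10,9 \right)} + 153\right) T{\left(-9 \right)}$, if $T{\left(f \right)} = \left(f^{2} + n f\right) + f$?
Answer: $571212$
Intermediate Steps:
$d{\left(q,R \right)} = 3 + R q$ ($d{\left(q,R \right)} = 3 + q R = 3 + R q$)
$n = -250$ ($n = 2 \left(\left(-4\right) 3 \left(6 + 4\right) - 5\right) = 2 \left(\left(-12\right) 10 - 5\right) = 2 \left(-120 - 5\right) = 2 \left(-125\right) = -250$)
$T{\left(f \right)} = f^{2} - 249 f$ ($T{\left(f \right)} = \left(f^{2} - 250 f\right) + f = f^{2} - 249 f$)
$\left(d{\left(10,9 \right)} + 153\right) T{\left(-9 \right)} = \left(\left(3 + 9 \cdot 10\right) + 153\right) \left(- 9 \left(-249 - 9\right)\right) = \left(\left(3 + 90\right) + 153\right) \left(\left(-9\right) \left(-258\right)\right) = \left(93 + 153\right) 2322 = 246 \cdot 2322 = 571212$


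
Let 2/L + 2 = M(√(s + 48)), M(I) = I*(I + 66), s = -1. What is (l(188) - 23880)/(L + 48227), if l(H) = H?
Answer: -231611816853108/471464755552139 + 3127344*√47/471464755552139 ≈ -0.49126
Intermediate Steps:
M(I) = I*(66 + I)
L = 2/(-2 + √47*(66 + √47)) (L = 2/(-2 + √(-1 + 48)*(66 + √(-1 + 48))) = 2/(-2 + √47*(66 + √47)) ≈ 0.0040203)
(l(188) - 23880)/(L + 48227) = (188 - 23880)/((-10/22523 + 44*√47/67569) + 48227) = -23692/(1086216711/22523 + 44*√47/67569)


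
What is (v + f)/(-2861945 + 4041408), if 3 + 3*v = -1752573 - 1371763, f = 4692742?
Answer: 10953887/3538389 ≈ 3.0957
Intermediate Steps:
v = -3124339/3 (v = -1 + (-1752573 - 1371763)/3 = -1 + (1/3)*(-3124336) = -1 - 3124336/3 = -3124339/3 ≈ -1.0414e+6)
(v + f)/(-2861945 + 4041408) = (-3124339/3 + 4692742)/(-2861945 + 4041408) = (10953887/3)/1179463 = (10953887/3)*(1/1179463) = 10953887/3538389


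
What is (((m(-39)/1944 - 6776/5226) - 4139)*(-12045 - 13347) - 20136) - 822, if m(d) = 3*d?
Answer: 823964982692/7839 ≈ 1.0511e+8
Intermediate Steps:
(((m(-39)/1944 - 6776/5226) - 4139)*(-12045 - 13347) - 20136) - 822 = ((((3*(-39))/1944 - 6776/5226) - 4139)*(-12045 - 13347) - 20136) - 822 = (((-117*1/1944 - 6776*1/5226) - 4139)*(-25392) - 20136) - 822 = (((-13/216 - 3388/2613) - 4139)*(-25392) - 20136) - 822 = ((-255259/188136 - 4139)*(-25392) - 20136) - 822 = (-778950163/188136*(-25392) - 20136) - 822 = (824129272454/7839 - 20136) - 822 = 823971426350/7839 - 822 = 823964982692/7839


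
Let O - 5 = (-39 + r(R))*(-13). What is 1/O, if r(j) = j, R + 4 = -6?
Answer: 1/642 ≈ 0.0015576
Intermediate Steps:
R = -10 (R = -4 - 6 = -10)
O = 642 (O = 5 + (-39 - 10)*(-13) = 5 - 49*(-13) = 5 + 637 = 642)
1/O = 1/642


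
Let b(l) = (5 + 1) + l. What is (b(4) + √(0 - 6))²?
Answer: (10 + I*√6)² ≈ 94.0 + 48.99*I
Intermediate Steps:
b(l) = 6 + l
(b(4) + √(0 - 6))² = ((6 + 4) + √(0 - 6))² = (10 + √(-6))² = (10 + I*√6)²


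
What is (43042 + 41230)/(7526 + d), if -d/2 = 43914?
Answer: -42136/40151 ≈ -1.0494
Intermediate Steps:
d = -87828 (d = -2*43914 = -87828)
(43042 + 41230)/(7526 + d) = (43042 + 41230)/(7526 - 87828) = 84272/(-80302) = 84272*(-1/80302) = -42136/40151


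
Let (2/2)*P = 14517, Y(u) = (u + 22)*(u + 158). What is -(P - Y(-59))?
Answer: -18180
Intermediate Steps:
Y(u) = (22 + u)*(158 + u)
P = 14517
-(P - Y(-59)) = -(14517 - (3476 + (-59)**2 + 180*(-59))) = -(14517 - (3476 + 3481 - 10620)) = -(14517 - 1*(-3663)) = -(14517 + 3663) = -1*18180 = -18180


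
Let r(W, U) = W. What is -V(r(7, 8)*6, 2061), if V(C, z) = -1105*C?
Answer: 46410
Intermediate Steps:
-V(r(7, 8)*6, 2061) = -(-1105)*7*6 = -(-1105)*42 = -1*(-46410) = 46410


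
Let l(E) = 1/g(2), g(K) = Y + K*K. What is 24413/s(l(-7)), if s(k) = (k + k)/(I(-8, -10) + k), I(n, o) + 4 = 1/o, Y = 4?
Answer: -3881667/10 ≈ -3.8817e+5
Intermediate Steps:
g(K) = 4 + K**2 (g(K) = 4 + K*K = 4 + K**2)
I(n, o) = -4 + 1/o
l(E) = 1/8 (l(E) = 1/(4 + 2**2) = 1/(4 + 4) = 1/8)
s(k) = 2*k/(-41/10 + k) (s(k) = (k + k)/((-4 + 1/(-10)) + k) = (2*k)/((-4 - 1/10) + k) = (2*k)/(-41/10 + k) = 2*k/(-41/10 + k))
24413/s(l(-7)) = 24413/((20*(1/8)/(-41 + 10*(1/8)))) = 24413/((20*(1/8)/(-41 + 5/4))) = 24413/((20*(1/8)/(-159/4))) = 24413/((20*(1/8)*(-4/159))) = 24413/(-10/159) = 24413*(-159/10) = -3881667/10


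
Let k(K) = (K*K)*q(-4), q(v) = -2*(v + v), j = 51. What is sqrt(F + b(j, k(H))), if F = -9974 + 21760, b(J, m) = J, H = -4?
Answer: sqrt(11837) ≈ 108.80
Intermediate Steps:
q(v) = -4*v
k(K) = 16*K**2 (k(K) = (K*K)*(-4*(-4)) = K**2*16 = 16*K**2)
F = 11786
sqrt(F + b(j, k(H))) = sqrt(11786 + 51) = sqrt(11837)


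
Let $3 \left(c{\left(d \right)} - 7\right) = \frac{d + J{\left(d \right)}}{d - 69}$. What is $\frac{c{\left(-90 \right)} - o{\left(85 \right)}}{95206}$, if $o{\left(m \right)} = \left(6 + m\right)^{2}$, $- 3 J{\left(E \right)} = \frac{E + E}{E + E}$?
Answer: $- \frac{11839823}{136239786} \approx -0.086904$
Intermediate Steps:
$J{\left(E \right)} = - \frac{1}{3}$ ($J{\left(E \right)} = - \frac{\left(E + E\right) \frac{1}{E + E}}{3} = - \frac{2 E \frac{1}{2 E}}{3} = \left(- \frac{1}{3}\right) 1 = - \frac{1}{3}$)
$c{\left(d \right)} = 7 + \frac{- \frac{1}{3} + d}{3 \left(-69 + d\right)}$ ($c{\left(d \right)} = 7 + \frac{\left(d - \frac{1}{3}\right) \frac{1}{d - 69}}{3} = 7 + \frac{\left(- \frac{1}{3} + d\right) \frac{1}{-69 + d}}{3} = 7 + \frac{\frac{1}{-69 + d} \left(- \frac{1}{3} + d\right)}{3} = 7 + \frac{- \frac{1}{3} + d}{3 \left(-69 + d\right)}$)
$\frac{c{\left(-90 \right)} - o{\left(85 \right)}}{95206} = \frac{\frac{2 \left(-2174 + 33 \left(-90\right)\right)}{9 \left(-69 - 90\right)} - \left(6 + 85\right)^{2}}{95206} = \left(\frac{2 \left(-2174 - 2970\right)}{9 \left(-159\right)} - 91^{2}\right) \frac{1}{95206} = \left(\frac{2}{9} \left(- \frac{1}{159}\right) \left(-5144\right) - 8281\right) \frac{1}{95206} = \left(\frac{10288}{1431} - 8281\right) \frac{1}{95206} = \left(- \frac{11839823}{1431}\right) \frac{1}{95206} = - \frac{11839823}{136239786}$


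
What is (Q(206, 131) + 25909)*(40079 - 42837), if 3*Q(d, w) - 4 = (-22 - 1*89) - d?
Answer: -213507812/3 ≈ -7.1169e+7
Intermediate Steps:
Q(d, w) = -107/3 - d/3 (Q(d, w) = 4/3 + ((-22 - 1*89) - d)/3 = 4/3 + ((-22 - 89) - d)/3 = 4/3 + (-111 - d)/3 = 4/3 + (-37 - d/3) = -107/3 - d/3)
(Q(206, 131) + 25909)*(40079 - 42837) = ((-107/3 - 1/3*206) + 25909)*(40079 - 42837) = ((-107/3 - 206/3) + 25909)*(-2758) = (-313/3 + 25909)*(-2758) = (77414/3)*(-2758) = -213507812/3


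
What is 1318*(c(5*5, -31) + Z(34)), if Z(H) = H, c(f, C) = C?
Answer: 3954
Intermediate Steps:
1318*(c(5*5, -31) + Z(34)) = 1318*(-31 + 34) = 1318*3 = 3954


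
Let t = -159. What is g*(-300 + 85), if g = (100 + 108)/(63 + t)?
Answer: 2795/6 ≈ 465.83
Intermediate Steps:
g = -13/6 (g = (100 + 108)/(63 - 159) = 208/(-96) = 208*(-1/96) = -13/6 ≈ -2.1667)
g*(-300 + 85) = -13*(-300 + 85)/6 = -13/6*(-215) = 2795/6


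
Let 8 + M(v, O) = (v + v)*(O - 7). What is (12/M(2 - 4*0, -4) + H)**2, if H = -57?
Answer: 553536/169 ≈ 3275.4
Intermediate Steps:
M(v, O) = -8 + 2*v*(-7 + O) (M(v, O) = -8 + (v + v)*(O - 7) = -8 + (2*v)*(-7 + O) = -8 + 2*v*(-7 + O))
(12/M(2 - 4*0, -4) + H)**2 = (12/(-8 - 14*(2 - 4*0) + 2*(-4)*(2 - 4*0)) - 57)**2 = (12/(-8 - 14*(2 + 0) + 2*(-4)*(2 + 0)) - 57)**2 = (12/(-8 - 14*2 + 2*(-4)*2) - 57)**2 = (12/(-8 - 28 - 16) - 57)**2 = (12/(-52) - 57)**2 = (12*(-1/52) - 57)**2 = (-3/13 - 57)**2 = (-744/13)**2 = 553536/169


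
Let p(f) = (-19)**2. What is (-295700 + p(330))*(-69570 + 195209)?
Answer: -37106096621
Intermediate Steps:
p(f) = 361
(-295700 + p(330))*(-69570 + 195209) = (-295700 + 361)*(-69570 + 195209) = -295339*125639 = -37106096621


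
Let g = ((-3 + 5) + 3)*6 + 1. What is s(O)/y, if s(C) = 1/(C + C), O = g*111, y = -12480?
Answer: -1/85887360 ≈ -1.1643e-8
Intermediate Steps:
g = 31 (g = (2 + 3)*6 + 1 = 5*6 + 1 = 30 + 1 = 31)
O = 3441 (O = 31*111 = 3441)
s(C) = 1/(2*C)
s(O)/y = ((1/2)/3441)/(-12480) = ((1/2)*(1/3441))*(-1/12480) = (1/6882)*(-1/12480) = -1/85887360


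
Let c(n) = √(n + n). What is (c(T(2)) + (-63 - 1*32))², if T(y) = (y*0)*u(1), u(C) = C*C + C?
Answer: 9025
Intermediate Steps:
u(C) = C + C² (u(C) = C² + C = C + C²)
T(y) = 0 (T(y) = (y*0)*(1*(1 + 1)) = 0*(1*2) = 0*2 = 0)
c(n) = √2*√n (c(n) = √(2*n) = √2*√n)
(c(T(2)) + (-63 - 1*32))² = (√2*√0 + (-63 - 1*32))² = (√2*0 + (-63 - 32))² = (0 - 95)² = (-95)² = 9025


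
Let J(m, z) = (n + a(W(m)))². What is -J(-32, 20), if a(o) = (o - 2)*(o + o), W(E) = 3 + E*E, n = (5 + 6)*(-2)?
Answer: -4432405987584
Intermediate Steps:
n = -22 (n = 11*(-2) = -22)
W(E) = 3 + E²
a(o) = 2*o*(-2 + o) (a(o) = (-2 + o)*(2*o) = 2*o*(-2 + o))
J(m, z) = (-22 + 2*(1 + m²)*(3 + m²))² (J(m, z) = (-22 + 2*(3 + m²)*(-2 + (3 + m²)))² = (-22 + 2*(3 + m²)*(1 + m²))² = (-22 + 2*(1 + m²)*(3 + m²))²)
-J(-32, 20) = -4*(-8 + (-32)⁴ + 4*(-32)²)² = -4*(-8 + 1048576 + 4*1024)² = -4*(-8 + 1048576 + 4096)² = -4*1052664² = -4*1108101496896 = -1*4432405987584 = -4432405987584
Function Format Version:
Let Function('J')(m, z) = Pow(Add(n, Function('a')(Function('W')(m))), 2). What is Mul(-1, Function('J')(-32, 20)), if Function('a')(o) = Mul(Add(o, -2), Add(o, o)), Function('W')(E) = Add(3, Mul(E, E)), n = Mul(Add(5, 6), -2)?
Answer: -4432405987584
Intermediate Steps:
n = -22 (n = Mul(11, -2) = -22)
Function('W')(E) = Add(3, Pow(E, 2))
Function('a')(o) = Mul(2, o, Add(-2, o)) (Function('a')(o) = Mul(Add(-2, o), Mul(2, o)) = Mul(2, o, Add(-2, o)))
Function('J')(m, z) = Pow(Add(-22, Mul(2, Add(1, Pow(m, 2)), Add(3, Pow(m, 2)))), 2) (Function('J')(m, z) = Pow(Add(-22, Mul(2, Add(3, Pow(m, 2)), Add(-2, Add(3, Pow(m, 2))))), 2) = Pow(Add(-22, Mul(2, Add(3, Pow(m, 2)), Add(1, Pow(m, 2)))), 2) = Pow(Add(-22, Mul(2, Add(1, Pow(m, 2)), Add(3, Pow(m, 2)))), 2))
Mul(-1, Function('J')(-32, 20)) = Mul(-1, Mul(4, Pow(Add(-8, Pow(-32, 4), Mul(4, Pow(-32, 2))), 2))) = Mul(-1, Mul(4, Pow(Add(-8, 1048576, Mul(4, 1024)), 2))) = Mul(-1, Mul(4, Pow(Add(-8, 1048576, 4096), 2))) = Mul(-1, Mul(4, Pow(1052664, 2))) = Mul(-1, Mul(4, 1108101496896)) = Mul(-1, 4432405987584) = -4432405987584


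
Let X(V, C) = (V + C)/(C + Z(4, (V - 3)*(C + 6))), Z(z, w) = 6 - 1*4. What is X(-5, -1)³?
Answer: -216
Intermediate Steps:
Z(z, w) = 2 (Z(z, w) = 6 - 4 = 2)
X(V, C) = (C + V)/(2 + C) (X(V, C) = (V + C)/(C + 2) = (C + V)/(2 + C))
X(-5, -1)³ = ((-1 - 5)/(2 - 1))³ = (-6/1)³ = (1*(-6))³ = (-6)³ = -216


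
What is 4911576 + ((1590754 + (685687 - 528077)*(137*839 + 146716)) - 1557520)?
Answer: 41245019800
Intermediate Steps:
4911576 + ((1590754 + (685687 - 528077)*(137*839 + 146716)) - 1557520) = 4911576 + ((1590754 + 157610*(114943 + 146716)) - 1557520) = 4911576 + ((1590754 + 157610*261659) - 1557520) = 4911576 + ((1590754 + 41240074990) - 1557520) = 4911576 + (41241665744 - 1557520) = 4911576 + 41240108224 = 41245019800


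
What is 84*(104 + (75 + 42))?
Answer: 18564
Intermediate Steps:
84*(104 + (75 + 42)) = 84*(104 + 117) = 84*221 = 18564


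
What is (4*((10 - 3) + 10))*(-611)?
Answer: -41548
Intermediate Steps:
(4*((10 - 3) + 10))*(-611) = (4*(7 + 10))*(-611) = (4*17)*(-611) = 68*(-611) = -41548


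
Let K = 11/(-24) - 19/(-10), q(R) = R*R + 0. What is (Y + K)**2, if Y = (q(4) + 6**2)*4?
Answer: 631667689/14400 ≈ 43866.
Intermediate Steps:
q(R) = R**2 (q(R) = R**2 + 0 = R**2)
K = 173/120 (K = 11*(-1/24) - 19*(-1/10) = -11/24 + 19/10 = 173/120 ≈ 1.4417)
Y = 208 (Y = (4**2 + 6**2)*4 = (16 + 36)*4 = 52*4 = 208)
(Y + K)**2 = (208 + 173/120)**2 = (25133/120)**2 = 631667689/14400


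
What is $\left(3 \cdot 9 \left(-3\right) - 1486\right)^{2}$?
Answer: $2455489$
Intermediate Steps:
$\left(3 \cdot 9 \left(-3\right) - 1486\right)^{2} = \left(27 \left(-3\right) - 1486\right)^{2} = \left(-81 - 1486\right)^{2} = \left(-1567\right)^{2} = 2455489$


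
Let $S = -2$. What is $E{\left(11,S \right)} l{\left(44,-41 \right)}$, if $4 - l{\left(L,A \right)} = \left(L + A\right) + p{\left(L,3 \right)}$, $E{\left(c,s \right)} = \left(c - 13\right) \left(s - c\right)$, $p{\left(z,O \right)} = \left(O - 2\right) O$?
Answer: $-52$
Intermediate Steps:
$p{\left(z,O \right)} = O \left(-2 + O\right)$ ($p{\left(z,O \right)} = \left(-2 + O\right) O = O \left(-2 + O\right)$)
$E{\left(c,s \right)} = \left(-13 + c\right) \left(s - c\right)$
$l{\left(L,A \right)} = 1 - A - L$ ($l{\left(L,A \right)} = 4 - \left(\left(L + A\right) + 3 \left(-2 + 3\right)\right) = 4 - \left(\left(A + L\right) + 3 \cdot 1\right) = 4 - \left(\left(A + L\right) + 3\right) = 4 - \left(3 + A + L\right) = 1 - A - L$)
$E{\left(11,S \right)} l{\left(44,-41 \right)} = \left(- 11^{2} - -26 + 13 \cdot 11 + 11 \left(-2\right)\right) \left(1 - -41 - 44\right) = \left(\left(-1\right) 121 + 26 + 143 - 22\right) \left(1 + 41 - 44\right) = \left(-121 + 26 + 143 - 22\right) \left(-2\right) = 26 \left(-2\right) = -52$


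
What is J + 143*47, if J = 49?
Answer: 6770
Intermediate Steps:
J + 143*47 = 49 + 143*47 = 49 + 6721 = 6770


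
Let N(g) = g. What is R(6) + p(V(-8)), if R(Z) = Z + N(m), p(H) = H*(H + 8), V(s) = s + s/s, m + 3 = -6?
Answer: -10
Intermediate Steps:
m = -9 (m = -3 - 6 = -9)
V(s) = 1 + s (V(s) = s + 1 = 1 + s)
p(H) = H*(8 + H)
R(Z) = -9 + Z (R(Z) = Z - 9 = -9 + Z)
R(6) + p(V(-8)) = (-9 + 6) + (1 - 8)*(8 + (1 - 8)) = -3 - 7*(8 - 7) = -3 - 7*1 = -3 - 7 = -10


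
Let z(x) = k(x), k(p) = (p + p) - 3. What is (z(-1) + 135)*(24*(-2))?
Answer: -6240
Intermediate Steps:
k(p) = -3 + 2*p (k(p) = 2*p - 3 = -3 + 2*p)
z(x) = -3 + 2*x
(z(-1) + 135)*(24*(-2)) = ((-3 + 2*(-1)) + 135)*(24*(-2)) = ((-3 - 2) + 135)*(-48) = (-5 + 135)*(-48) = 130*(-48) = -6240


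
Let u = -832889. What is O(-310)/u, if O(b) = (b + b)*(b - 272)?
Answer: -360840/832889 ≈ -0.43324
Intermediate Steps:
O(b) = 2*b*(-272 + b) (O(b) = (2*b)*(-272 + b) = 2*b*(-272 + b))
O(-310)/u = (2*(-310)*(-272 - 310))/(-832889) = (2*(-310)*(-582))*(-1/832889) = 360840*(-1/832889) = -360840/832889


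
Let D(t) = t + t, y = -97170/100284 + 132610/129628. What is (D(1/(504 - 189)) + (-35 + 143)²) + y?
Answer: 995060633748838/85309969185 ≈ 11664.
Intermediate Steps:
y = 14639760/270825299 (y = -97170*1/100284 + 132610*(1/129628) = -16195/16714 + 66305/64814 = 14639760/270825299 ≈ 0.054056)
D(t) = 2*t
(D(1/(504 - 189)) + (-35 + 143)²) + y = (2/(504 - 189) + (-35 + 143)²) + 14639760/270825299 = (2/315 + 108²) + 14639760/270825299 = (2*(1/315) + 11664) + 14639760/270825299 = (2/315 + 11664) + 14639760/270825299 = 3674162/315 + 14639760/270825299 = 995060633748838/85309969185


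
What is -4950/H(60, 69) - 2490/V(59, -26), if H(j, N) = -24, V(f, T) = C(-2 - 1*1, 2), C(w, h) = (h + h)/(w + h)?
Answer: 3315/4 ≈ 828.75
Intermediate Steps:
C(w, h) = 2*h/(h + w) (C(w, h) = (2*h)/(h + w) = 2*h/(h + w))
V(f, T) = -4 (V(f, T) = 2*2/(2 + (-2 - 1*1)) = 2*2/(2 + (-2 - 1)) = 2*2/(2 - 3) = 2*2/(-1) = 2*2*(-1) = -4)
-4950/H(60, 69) - 2490/V(59, -26) = -4950/(-24) - 2490/(-4) = -4950*(-1/24) - 2490*(-¼) = 825/4 + 1245/2 = 3315/4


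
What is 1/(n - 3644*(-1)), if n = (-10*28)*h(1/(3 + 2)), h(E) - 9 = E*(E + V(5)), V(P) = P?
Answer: 5/4164 ≈ 0.0012008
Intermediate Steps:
h(E) = 9 + E*(5 + E) (h(E) = 9 + E*(E + 5) = 9 + E*(5 + E))
n = -14056/5 (n = (-10*28)*(9 + (1/(3 + 2))**2 + 5/(3 + 2)) = -280*(9 + (1/5)**2 + 5/5) = -280*(9 + (1/5)**2 + 5*(1/5)) = -280*(9 + 1/25 + 1) = -280*251/25 = -14056/5 ≈ -2811.2)
1/(n - 3644*(-1)) = 1/(-14056/5 - 3644*(-1)) = 1/(-14056/5 + 3644) = 1/(4164/5) = 5/4164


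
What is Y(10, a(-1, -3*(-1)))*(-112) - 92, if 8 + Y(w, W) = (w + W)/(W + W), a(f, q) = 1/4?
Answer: -1492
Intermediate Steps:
a(f, q) = 1/4
Y(w, W) = -8 + (W + w)/(2*W) (Y(w, W) = -8 + (w + W)/(W + W) = -8 + (W + w)/((2*W)) = -8 + (W + w)*(1/(2*W)) = -8 + (W + w)/(2*W))
Y(10, a(-1, -3*(-1)))*(-112) - 92 = ((10 - 15*1/4)/(2*(1/4)))*(-112) - 92 = ((1/2)*4*(10 - 15/4))*(-112) - 92 = ((1/2)*4*(25/4))*(-112) - 92 = (25/2)*(-112) - 92 = -1400 - 92 = -1492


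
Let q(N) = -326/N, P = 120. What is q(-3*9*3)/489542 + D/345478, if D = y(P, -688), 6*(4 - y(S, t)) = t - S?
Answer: 1402790393/3424801319289 ≈ 0.00040960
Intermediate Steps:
y(S, t) = 4 - t/6 + S/6 (y(S, t) = 4 - (t - S)/6 = 4 + (-t/6 + S/6) = 4 - t/6 + S/6)
D = 416/3 (D = 4 - 1/6*(-688) + (1/6)*120 = 4 + 344/3 + 20 = 416/3 ≈ 138.67)
q(-3*9*3)/489542 + D/345478 = -326/(-3*9*3)/489542 + (416/3)/345478 = -326/((-27*3))*(1/489542) + (416/3)*(1/345478) = -326/(-81)*(1/489542) + 208/518217 = -326*(-1/81)*(1/489542) + 208/518217 = (326/81)*(1/489542) + 208/518217 = 163/19826451 + 208/518217 = 1402790393/3424801319289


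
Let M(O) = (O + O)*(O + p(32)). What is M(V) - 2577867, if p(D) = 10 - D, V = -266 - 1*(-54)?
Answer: -2478651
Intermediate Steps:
V = -212 (V = -266 + 54 = -212)
M(O) = 2*O*(-22 + O) (M(O) = (O + O)*(O + (10 - 1*32)) = (2*O)*(O + (10 - 32)) = (2*O)*(O - 22) = (2*O)*(-22 + O) = 2*O*(-22 + O))
M(V) - 2577867 = 2*(-212)*(-22 - 212) - 2577867 = 2*(-212)*(-234) - 2577867 = 99216 - 2577867 = -2478651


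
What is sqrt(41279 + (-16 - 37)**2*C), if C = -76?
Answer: I*sqrt(172205) ≈ 414.98*I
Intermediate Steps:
sqrt(41279 + (-16 - 37)**2*C) = sqrt(41279 + (-16 - 37)**2*(-76)) = sqrt(41279 + (-53)**2*(-76)) = sqrt(41279 + 2809*(-76)) = sqrt(41279 - 213484) = sqrt(-172205) = I*sqrt(172205)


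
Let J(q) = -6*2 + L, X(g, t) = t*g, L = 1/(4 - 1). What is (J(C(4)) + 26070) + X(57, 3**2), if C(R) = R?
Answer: 79714/3 ≈ 26571.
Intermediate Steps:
L = 1/3 ≈ 0.33333
X(g, t) = g*t
J(q) = -35/3 (J(q) = -6*2 + 1/3 = -12 + 1/3 = -35/3)
(J(C(4)) + 26070) + X(57, 3**2) = (-35/3 + 26070) + 57*3**2 = 78175/3 + 57*9 = 78175/3 + 513 = 79714/3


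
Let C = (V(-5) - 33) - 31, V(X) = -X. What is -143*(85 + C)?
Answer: -3718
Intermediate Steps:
C = -59 (C = (-1*(-5) - 33) - 31 = (5 - 33) - 31 = -28 - 31 = -59)
-143*(85 + C) = -143*(85 - 59) = -143*26 = -3718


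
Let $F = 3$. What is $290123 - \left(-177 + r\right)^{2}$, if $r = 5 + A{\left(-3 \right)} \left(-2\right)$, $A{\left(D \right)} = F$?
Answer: $258439$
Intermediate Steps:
$A{\left(D \right)} = 3$
$r = -1$ ($r = 5 + 3 \left(-2\right) = 5 - 6 = -1$)
$290123 - \left(-177 + r\right)^{2} = 290123 - \left(-177 - 1\right)^{2} = 290123 - \left(-178\right)^{2} = 290123 - 31684 = 258439$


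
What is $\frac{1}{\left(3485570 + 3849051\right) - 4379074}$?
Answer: $\frac{1}{2955547} \approx 3.3835 \cdot 10^{-7}$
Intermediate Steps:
$\frac{1}{\left(3485570 + 3849051\right) - 4379074} = \frac{1}{7334621 - 4379074} = \frac{1}{2955547}$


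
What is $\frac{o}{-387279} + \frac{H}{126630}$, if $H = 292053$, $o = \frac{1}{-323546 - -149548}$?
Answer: $\frac{906588202832}{393083666745} \approx 2.3064$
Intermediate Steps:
$o = - \frac{1}{173998}$ ($o = \frac{1}{-323546 + 149548} = \frac{1}{-173998} = - \frac{1}{173998} \approx -5.7472 \cdot 10^{-6}$)
$\frac{o}{-387279} + \frac{H}{126630} = - \frac{1}{173998 \left(-387279\right)} + \frac{292053}{126630} = \left(- \frac{1}{173998}\right) \left(- \frac{1}{387279}\right) + 292053 \cdot \frac{1}{126630} = \frac{1}{67385771442} + \frac{1453}{630} = \frac{906588202832}{393083666745}$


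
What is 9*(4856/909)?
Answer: 4856/101 ≈ 48.079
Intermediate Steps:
9*(4856/909) = 4856/101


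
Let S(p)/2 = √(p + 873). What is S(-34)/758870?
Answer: √839/379435 ≈ 7.6339e-5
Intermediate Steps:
S(p) = 2*√(873 + p) (S(p) = 2*√(p + 873) = 2*√(873 + p))
S(-34)/758870 = (2*√(873 - 34))/758870 = (2*√839)*(1/758870) = √839/379435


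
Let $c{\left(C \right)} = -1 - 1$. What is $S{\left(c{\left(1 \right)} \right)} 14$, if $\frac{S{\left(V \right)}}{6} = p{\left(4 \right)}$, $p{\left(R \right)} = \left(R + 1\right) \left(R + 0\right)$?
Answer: $1680$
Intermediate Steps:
$c{\left(C \right)} = -2$ ($c{\left(C \right)} = -1 - 1 = -2$)
$p{\left(R \right)} = R \left(1 + R\right)$ ($p{\left(R \right)} = \left(1 + R\right) R = R \left(1 + R\right)$)
$S{\left(V \right)} = 120$ ($S{\left(V \right)} = 6 \cdot 4 \left(1 + 4\right) = 6 \cdot 4 \cdot 5 = 6 \cdot 20 = 120$)
$S{\left(c{\left(1 \right)} \right)} 14 = 120 \cdot 14 = 1680$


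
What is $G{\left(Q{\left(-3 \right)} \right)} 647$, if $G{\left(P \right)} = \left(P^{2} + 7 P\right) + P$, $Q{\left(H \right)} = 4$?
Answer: $31056$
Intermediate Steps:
$G{\left(P \right)} = P^{2} + 8 P$
$G{\left(Q{\left(-3 \right)} \right)} 647 = 4 \left(8 + 4\right) 647 = 4 \cdot 12 \cdot 647 = 48 \cdot 647 = 31056$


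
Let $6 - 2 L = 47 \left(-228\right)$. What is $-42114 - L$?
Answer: $-47475$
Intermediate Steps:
$L = 5361$ ($L = 3 - \frac{47 \left(-228\right)}{2} = 3 - -5358 = 3 + 5358 = 5361$)
$-42114 - L = -42114 - 5361 = -47475$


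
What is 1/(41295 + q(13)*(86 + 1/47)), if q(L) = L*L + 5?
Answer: 47/2644347 ≈ 1.7774e-5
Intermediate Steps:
q(L) = 5 + L² (q(L) = L² + 5 = 5 + L²)
1/(41295 + q(13)*(86 + 1/47)) = 1/(41295 + (5 + 13²)*(86 + 1/47)) = 1/(41295 + (5 + 169)*(86 + 1/47)) = 1/(41295 + 174*(4043/47)) = 1/(41295 + 703482/47) = 1/(2644347/47) = 47/2644347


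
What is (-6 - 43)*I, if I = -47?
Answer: 2303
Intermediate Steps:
(-6 - 43)*I = (-6 - 43)*(-47) = -49*(-47) = 2303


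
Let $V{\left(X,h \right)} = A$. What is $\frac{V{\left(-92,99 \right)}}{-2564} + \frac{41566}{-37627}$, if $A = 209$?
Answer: $- \frac{114439267}{96475628} \approx -1.1862$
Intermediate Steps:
$V{\left(X,h \right)} = 209$
$\frac{V{\left(-92,99 \right)}}{-2564} + \frac{41566}{-37627} = \frac{209}{-2564} + \frac{41566}{-37627} = 209 \left(- \frac{1}{2564}\right) + 41566 \left(- \frac{1}{37627}\right) = - \frac{209}{2564} - \frac{41566}{37627} = - \frac{114439267}{96475628}$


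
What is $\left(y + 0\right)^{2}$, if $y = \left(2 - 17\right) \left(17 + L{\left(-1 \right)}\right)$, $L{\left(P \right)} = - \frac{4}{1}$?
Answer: $38025$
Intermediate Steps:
$L{\left(P \right)} = -4$ ($L{\left(P \right)} = \left(-4\right) 1 = -4$)
$y = -195$ ($y = \left(2 - 17\right) \left(17 - 4\right) = \left(-15\right) 13 = -195$)
$\left(y + 0\right)^{2} = \left(-195 + 0\right)^{2} = \left(-195\right)^{2} = 38025$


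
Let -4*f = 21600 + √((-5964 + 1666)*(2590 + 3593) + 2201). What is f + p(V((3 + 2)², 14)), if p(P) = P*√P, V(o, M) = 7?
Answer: -5400 + 7*√7 - I*√26572333/4 ≈ -5381.5 - 1288.7*I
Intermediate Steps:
p(P) = P^(3/2)
f = -5400 - I*√26572333/4 (f = -(21600 + √((-5964 + 1666)*(2590 + 3593) + 2201))/4 = -(21600 + √(-4298*6183 + 2201))/4 = -(21600 + √(-26574534 + 2201))/4 = -(21600 + √(-26572333))/4 = -(21600 + I*√26572333)/4 = -5400 - I*√26572333/4 ≈ -5400.0 - 1288.7*I)
f + p(V((3 + 2)², 14)) = (-5400 - I*√26572333/4) + 7^(3/2) = (-5400 - I*√26572333/4) + 7*√7 = -5400 + 7*√7 - I*√26572333/4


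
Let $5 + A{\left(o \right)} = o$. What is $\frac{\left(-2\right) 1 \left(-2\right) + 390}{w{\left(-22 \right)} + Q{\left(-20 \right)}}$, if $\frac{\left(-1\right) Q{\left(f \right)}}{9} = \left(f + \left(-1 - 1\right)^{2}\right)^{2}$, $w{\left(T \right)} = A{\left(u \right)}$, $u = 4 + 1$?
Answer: $- \frac{197}{1152} \approx -0.17101$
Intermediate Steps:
$u = 5$
$A{\left(o \right)} = -5 + o$
$w{\left(T \right)} = 0$ ($w{\left(T \right)} = -5 + 5 = 0$)
$Q{\left(f \right)} = - 9 \left(4 + f\right)^{2}$ ($Q{\left(f \right)} = - 9 \left(f + \left(-1 - 1\right)^{2}\right)^{2} = - 9 \left(f + \left(-2\right)^{2}\right)^{2} = - 9 \left(f + 4\right)^{2} = - 9 \left(4 + f\right)^{2}$)
$\frac{\left(-2\right) 1 \left(-2\right) + 390}{w{\left(-22 \right)} + Q{\left(-20 \right)}} = \frac{\left(-2\right) 1 \left(-2\right) + 390}{0 - 9 \left(4 - 20\right)^{2}} = \frac{\left(-2\right) \left(-2\right) + 390}{0 - 9 \left(-16\right)^{2}} = \frac{4 + 390}{0 - 2304} = \frac{394}{0 - 2304} = \frac{394}{-2304} = 394 \left(- \frac{1}{2304}\right) = - \frac{197}{1152}$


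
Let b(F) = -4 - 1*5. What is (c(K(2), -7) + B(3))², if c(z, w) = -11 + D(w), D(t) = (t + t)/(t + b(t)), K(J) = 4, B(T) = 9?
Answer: 81/64 ≈ 1.2656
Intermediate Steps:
b(F) = -9 (b(F) = -4 - 5 = -9)
D(t) = 2*t/(-9 + t) (D(t) = (t + t)/(t - 9) = (2*t)/(-9 + t) = 2*t/(-9 + t))
c(z, w) = -11 + 2*w/(-9 + w)
(c(K(2), -7) + B(3))² = (9*(11 - 1*(-7))/(-9 - 7) + 9)² = (9*(11 + 7)/(-16) + 9)² = (9*(-1/16)*18 + 9)² = (-81/8 + 9)² = (-9/8)² = 81/64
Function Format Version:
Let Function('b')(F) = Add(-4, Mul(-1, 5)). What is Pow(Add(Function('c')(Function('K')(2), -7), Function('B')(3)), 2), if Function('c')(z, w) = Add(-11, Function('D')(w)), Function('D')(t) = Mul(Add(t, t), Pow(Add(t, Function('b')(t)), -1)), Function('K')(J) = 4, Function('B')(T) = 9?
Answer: Rational(81, 64) ≈ 1.2656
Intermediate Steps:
Function('b')(F) = -9 (Function('b')(F) = Add(-4, -5) = -9)
Function('D')(t) = Mul(2, t, Pow(Add(-9, t), -1)) (Function('D')(t) = Mul(Add(t, t), Pow(Add(t, -9), -1)) = Mul(Mul(2, t), Pow(Add(-9, t), -1)) = Mul(2, t, Pow(Add(-9, t), -1)))
Function('c')(z, w) = Add(-11, Mul(2, w, Pow(Add(-9, w), -1)))
Pow(Add(Function('c')(Function('K')(2), -7), Function('B')(3)), 2) = Pow(Add(Mul(9, Pow(Add(-9, -7), -1), Add(11, Mul(-1, -7))), 9), 2) = Pow(Add(Mul(9, Pow(-16, -1), Add(11, 7)), 9), 2) = Pow(Add(Mul(9, Rational(-1, 16), 18), 9), 2) = Pow(Add(Rational(-81, 8), 9), 2) = Pow(Rational(-9, 8), 2) = Rational(81, 64)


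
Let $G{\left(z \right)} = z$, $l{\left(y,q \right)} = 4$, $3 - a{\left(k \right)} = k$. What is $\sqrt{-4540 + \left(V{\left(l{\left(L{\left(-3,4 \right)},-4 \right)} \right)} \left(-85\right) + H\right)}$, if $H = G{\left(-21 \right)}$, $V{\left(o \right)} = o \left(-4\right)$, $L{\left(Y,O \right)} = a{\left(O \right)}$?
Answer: $i \sqrt{3201} \approx 56.577 i$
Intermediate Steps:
$a{\left(k \right)} = 3 - k$
$L{\left(Y,O \right)} = 3 - O$
$V{\left(o \right)} = - 4 o$
$H = -21$
$\sqrt{-4540 + \left(V{\left(l{\left(L{\left(-3,4 \right)},-4 \right)} \right)} \left(-85\right) + H\right)} = \sqrt{-4540 - \left(21 - \left(-4\right) 4 \left(-85\right)\right)} = \sqrt{-4540 - -1339} = \sqrt{-4540 + \left(1360 - 21\right)} = \sqrt{-4540 + 1339} = \sqrt{-3201} = i \sqrt{3201}$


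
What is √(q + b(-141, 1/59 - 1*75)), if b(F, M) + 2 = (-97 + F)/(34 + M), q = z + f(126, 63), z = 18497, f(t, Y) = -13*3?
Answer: 5*√1079410917/1209 ≈ 135.87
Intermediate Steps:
f(t, Y) = -39
q = 18458 (q = 18497 - 39 = 18458)
b(F, M) = -2 + (-97 + F)/(34 + M)
√(q + b(-141, 1/59 - 1*75)) = √(18458 + (-165 - 141 - 2*(1/59 - 1*75))/(34 + (1/59 - 1*75))) = √(18458 + (-165 - 141 - 2*(1/59 - 75))/(34 + (1/59 - 75))) = √(18458 + (-165 - 141 - 2*(-4424/59))/(34 - 4424/59)) = √(18458 + (-165 - 141 + 8848/59)/(-2418/59)) = √(18458 - 59/2418*(-9206/59)) = √(18458 + 4603/1209) = √(22320325/1209) = 5*√1079410917/1209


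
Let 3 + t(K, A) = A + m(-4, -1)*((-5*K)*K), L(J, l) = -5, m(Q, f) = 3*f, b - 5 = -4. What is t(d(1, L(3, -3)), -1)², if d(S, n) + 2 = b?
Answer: 121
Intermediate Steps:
b = 1 (b = 5 - 4 = 1)
d(S, n) = -1 (d(S, n) = -2 + 1 = -1)
t(K, A) = -3 + A + 15*K² (t(K, A) = -3 + (A + (3*(-1))*((-5*K)*K)) = -3 + (A - (-15)*K²) = -3 + (A + 15*K²) = -3 + A + 15*K²)
t(d(1, L(3, -3)), -1)² = (-3 - 1 + 15*(-1)²)² = (-3 - 1 + 15*1)² = (-3 - 1 + 15)² = 11² = 121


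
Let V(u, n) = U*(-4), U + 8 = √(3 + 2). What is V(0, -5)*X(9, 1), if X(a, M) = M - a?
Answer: -256 + 32*√5 ≈ -184.45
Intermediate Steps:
U = -8 + √5 (U = -8 + √(3 + 2) = -8 + √5 ≈ -5.7639)
V(u, n) = 32 - 4*√5 (V(u, n) = (-8 + √5)*(-4) = 32 - 4*√5)
V(0, -5)*X(9, 1) = (32 - 4*√5)*(1 - 1*9) = (32 - 4*√5)*(1 - 9) = (32 - 4*√5)*(-8) = -256 + 32*√5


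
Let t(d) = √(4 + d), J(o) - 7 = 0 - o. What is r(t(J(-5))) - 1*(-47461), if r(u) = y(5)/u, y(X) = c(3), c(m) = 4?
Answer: 47462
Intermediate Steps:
y(X) = 4
J(o) = 7 - o (J(o) = 7 + (0 - o) = 7 - o)
r(u) = 4/u
r(t(J(-5))) - 1*(-47461) = 4/(√(4 + (7 - 1*(-5)))) - 1*(-47461) = 4/(√(4 + (7 + 5))) + 47461 = 4/(√(4 + 12)) + 47461 = 4/(√16) + 47461 = 4/4 + 47461 = 4*(¼) + 47461 = 1 + 47461 = 47462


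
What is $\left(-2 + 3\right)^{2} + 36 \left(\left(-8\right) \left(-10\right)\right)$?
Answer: $2881$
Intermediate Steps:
$\left(-2 + 3\right)^{2} + 36 \left(\left(-8\right) \left(-10\right)\right) = 1^{2} + 36 \cdot 80 = 1 + 2880 = 2881$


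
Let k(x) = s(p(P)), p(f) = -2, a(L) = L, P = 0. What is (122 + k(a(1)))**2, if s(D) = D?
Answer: 14400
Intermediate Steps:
k(x) = -2
(122 + k(a(1)))**2 = (122 - 2)**2 = 120**2 = 14400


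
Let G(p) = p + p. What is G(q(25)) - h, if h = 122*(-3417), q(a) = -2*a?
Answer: 416774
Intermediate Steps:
G(p) = 2*p
h = -416874
G(q(25)) - h = 2*(-2*25) - 1*(-416874) = 2*(-50) + 416874 = -100 + 416874 = 416774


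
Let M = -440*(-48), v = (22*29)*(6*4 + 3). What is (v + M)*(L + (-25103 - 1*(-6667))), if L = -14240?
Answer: -1252993896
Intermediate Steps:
v = 17226 (v = 638*(24 + 3) = 638*27 = 17226)
M = 21120
(v + M)*(L + (-25103 - 1*(-6667))) = (17226 + 21120)*(-14240 + (-25103 - 1*(-6667))) = 38346*(-14240 + (-25103 + 6667)) = 38346*(-14240 - 18436) = 38346*(-32676) = -1252993896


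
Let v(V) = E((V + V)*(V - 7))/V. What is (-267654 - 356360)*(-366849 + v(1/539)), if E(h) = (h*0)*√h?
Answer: 228918911886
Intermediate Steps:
E(h) = 0 (E(h) = 0*√h = 0)
v(V) = 0 (v(V) = 0/V = 0)
(-267654 - 356360)*(-366849 + v(1/539)) = (-267654 - 356360)*(-366849 + 0) = -624014*(-366849) = 228918911886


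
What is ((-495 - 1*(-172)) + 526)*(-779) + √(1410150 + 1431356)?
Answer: -158137 + √2841506 ≈ -1.5645e+5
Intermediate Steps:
((-495 - 1*(-172)) + 526)*(-779) + √(1410150 + 1431356) = ((-495 + 172) + 526)*(-779) + √2841506 = (-323 + 526)*(-779) + √2841506 = 203*(-779) + √2841506 = -158137 + √2841506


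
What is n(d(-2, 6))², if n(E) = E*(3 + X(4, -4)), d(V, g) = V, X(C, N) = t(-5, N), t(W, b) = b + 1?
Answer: 0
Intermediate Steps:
t(W, b) = 1 + b
X(C, N) = 1 + N
n(E) = 0 (n(E) = E*(3 + (1 - 4)) = E*(3 - 3) = E*0 = 0)
n(d(-2, 6))² = 0² = 0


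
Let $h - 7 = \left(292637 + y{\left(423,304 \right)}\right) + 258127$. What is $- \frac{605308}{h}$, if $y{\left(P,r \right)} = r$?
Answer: $- \frac{605308}{551075} \approx -1.0984$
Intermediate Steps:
$h = 551075$ ($h = 7 + \left(\left(292637 + 304\right) + 258127\right) = 7 + \left(292941 + 258127\right) = 7 + 551068 = 551075$)
$- \frac{605308}{h} = - \frac{605308}{551075}$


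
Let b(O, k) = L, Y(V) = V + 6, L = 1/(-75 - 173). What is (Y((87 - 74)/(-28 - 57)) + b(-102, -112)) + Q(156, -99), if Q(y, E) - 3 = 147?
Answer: 3285171/21080 ≈ 155.84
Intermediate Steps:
Q(y, E) = 150 (Q(y, E) = 3 + 147 = 150)
L = -1/248 (L = 1/(-248) = -1/248 ≈ -0.0040323)
Y(V) = 6 + V
b(O, k) = -1/248
(Y((87 - 74)/(-28 - 57)) + b(-102, -112)) + Q(156, -99) = ((6 + (87 - 74)/(-28 - 57)) - 1/248) + 150 = ((6 + 13/(-85)) - 1/248) + 150 = ((6 + 13*(-1/85)) - 1/248) + 150 = ((6 - 13/85) - 1/248) + 150 = (497/85 - 1/248) + 150 = 123171/21080 + 150 = 3285171/21080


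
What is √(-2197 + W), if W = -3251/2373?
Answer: 2*I*√3094826259/2373 ≈ 46.887*I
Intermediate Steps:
W = -3251/2373 ≈ -1.3700
√(-2197 + W) = √(-2197 - 3251/2373) = √(-5216732/2373) = 2*I*√3094826259/2373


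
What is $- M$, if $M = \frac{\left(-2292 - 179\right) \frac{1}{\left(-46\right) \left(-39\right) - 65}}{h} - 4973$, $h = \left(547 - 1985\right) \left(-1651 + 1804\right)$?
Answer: $\frac{270250016281}{54343458} \approx 4973.0$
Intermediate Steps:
$h = -220014$ ($h = \left(-1438\right) 153 = -220014$)
$M = - \frac{270250016281}{54343458}$ ($M = \frac{\left(-2292 - 179\right) \frac{1}{\left(-46\right) \left(-39\right) - 65}}{-220014} - 4973 = - \frac{2471}{1794 - 65} \left(- \frac{1}{220014}\right) - 4973 = - \frac{2471}{1729} \left(- \frac{1}{220014}\right) - 4973 = \left(-2471\right) \frac{1}{1729} \left(- \frac{1}{220014}\right) - 4973 = \left(- \frac{353}{247}\right) \left(- \frac{1}{220014}\right) - 4973 = \frac{353}{54343458} - 4973 = - \frac{270250016281}{54343458} \approx -4973.0$)
$- M = \left(-1\right) \left(- \frac{270250016281}{54343458}\right) = \frac{270250016281}{54343458}$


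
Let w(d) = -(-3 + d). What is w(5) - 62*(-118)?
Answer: 7314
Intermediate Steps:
w(d) = 3 - d
w(5) - 62*(-118) = (3 - 1*5) - 62*(-118) = (3 - 5) + 7316 = -2 + 7316 = 7314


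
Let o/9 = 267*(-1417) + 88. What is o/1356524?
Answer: -3404259/1356524 ≈ -2.5095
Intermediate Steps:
o = -3404259 (o = 9*(267*(-1417) + 88) = 9*(-378339 + 88) = 9*(-378251) = -3404259)
o/1356524 = -3404259/1356524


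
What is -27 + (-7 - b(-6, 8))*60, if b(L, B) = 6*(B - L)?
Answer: -5487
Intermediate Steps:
b(L, B) = -6*L + 6*B
-27 + (-7 - b(-6, 8))*60 = -27 + (-7 - (-6*(-6) + 6*8))*60 = -27 + (-7 - (36 + 48))*60 = -27 + (-7 - 1*84)*60 = -27 + (-7 - 84)*60 = -27 - 91*60 = -27 - 5460 = -5487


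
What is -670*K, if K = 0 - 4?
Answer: 2680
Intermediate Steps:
K = -4
-670*K = -670*(-4) = 2680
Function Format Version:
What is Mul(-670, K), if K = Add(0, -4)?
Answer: 2680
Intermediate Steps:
K = -4
Mul(-670, K) = Mul(-670, -4) = 2680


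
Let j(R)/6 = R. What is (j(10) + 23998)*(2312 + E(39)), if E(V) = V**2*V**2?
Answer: 55712385674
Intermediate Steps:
j(R) = 6*R
E(V) = V**4
(j(10) + 23998)*(2312 + E(39)) = (6*10 + 23998)*(2312 + 39**4) = (60 + 23998)*(2312 + 2313441) = 24058*2315753 = 55712385674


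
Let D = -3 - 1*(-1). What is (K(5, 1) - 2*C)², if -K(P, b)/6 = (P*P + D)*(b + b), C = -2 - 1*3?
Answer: 70756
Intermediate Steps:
D = -2 (D = -3 + 1 = -2)
C = -5 (C = -2 - 3 = -5)
K(P, b) = -12*b*(-2 + P²) (K(P, b) = -6*(P*P - 2)*(b + b) = -6*(P² - 2)*2*b = -6*(-2 + P²)*2*b = -12*b*(-2 + P²))
(K(5, 1) - 2*C)² = (12*1*(2 - 1*5²) - 2*(-5))² = (12*1*(2 - 1*25) + 10)² = (12*1*(2 - 25) + 10)² = (12*1*(-23) + 10)² = (-276 + 10)² = (-266)² = 70756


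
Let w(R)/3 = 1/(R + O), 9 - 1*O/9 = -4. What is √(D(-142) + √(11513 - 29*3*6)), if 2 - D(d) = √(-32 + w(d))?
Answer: √(50 + 25*√10991 - 5*I*√803)/5 ≈ 10.34 - 0.27406*I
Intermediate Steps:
O = 117 (O = 81 - 9*(-4) = 81 + 36 = 117)
w(R) = 3/(117 + R) (w(R) = 3/(R + 117) = 3/(117 + R))
D(d) = 2 - √(-32 + 3/(117 + d))
√(D(-142) + √(11513 - 29*3*6)) = √((2 - √(-(3741 + 32*(-142))/(117 - 142))) + √(11513 - 29*3*6)) = √((2 - √(-1*(3741 - 4544)/(-25))) + √(11513 - 87*6)) = √((2 - √(-1*(-1/25)*(-803))) + √(11513 - 522)) = √((2 - √(-803/25)) + √10991) = √((2 - I*√803/5) + √10991) = √(2 + √10991 - I*√803/5)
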